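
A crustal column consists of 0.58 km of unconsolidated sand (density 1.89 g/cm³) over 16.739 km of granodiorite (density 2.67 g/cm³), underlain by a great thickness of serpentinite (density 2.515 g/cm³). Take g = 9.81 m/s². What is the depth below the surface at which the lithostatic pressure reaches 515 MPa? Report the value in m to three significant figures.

Pressure at base of upper layers: 1890×9.81×580 + 2670×9.81×16739 = 4.492×10^8 Pa = 449.2 MPa
Remaining pressure to be supplied by serpentinite: 5.150×10^8 − 4.492×10^8 = 6.581×10^7 Pa
Additional depth in serpentinite = 6.581×10^7 Pa / (2515 kg/m³ × 9.81 m/s²) = 2667.2 m
Total depth = 17319 m + 2667.2 m = 19986 m

20000 m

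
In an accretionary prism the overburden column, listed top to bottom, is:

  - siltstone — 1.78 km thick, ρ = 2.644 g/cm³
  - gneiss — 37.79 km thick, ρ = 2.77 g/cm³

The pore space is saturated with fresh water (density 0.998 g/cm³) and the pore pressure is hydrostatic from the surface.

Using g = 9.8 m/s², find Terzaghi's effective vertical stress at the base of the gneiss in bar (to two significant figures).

Overburden (lithostatic) stress σ_v:
siltstone: 2644 kg/m³ × 9.8 m/s² × 1780 m = 4.612×10^7 Pa = 46.12 MPa
gneiss: 2770 kg/m³ × 9.8 m/s² × 37790 m = 1.026×10^9 Pa = 1026 MPa
Total = 46.12 + 1026 = 1072.0 MPa
Pore pressure P_p = 998 kg/m³ × 9.8 m/s² × 39570 m = 3.870×10^8 Pa = 387.0 MPa
Effective stress σ' = σ_v − P_p = 1072 − 387.0 = 684.96 MPa = 6849.6 bar

6800 bar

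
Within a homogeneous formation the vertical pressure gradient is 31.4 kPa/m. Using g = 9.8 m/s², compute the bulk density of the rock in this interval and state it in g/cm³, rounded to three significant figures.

ρ = (dP/dz)/g = 31.4 kPa/m / 9.8 m/s² = 31400 Pa/m / 9.8 m/s² = 3204.1 kg/m³
= 3.204 g/cm³

3.20 g/cm³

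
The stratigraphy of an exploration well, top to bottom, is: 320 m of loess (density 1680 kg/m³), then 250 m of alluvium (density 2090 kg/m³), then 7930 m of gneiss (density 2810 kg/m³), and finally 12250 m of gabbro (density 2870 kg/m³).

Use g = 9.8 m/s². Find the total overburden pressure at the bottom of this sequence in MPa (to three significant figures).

loess: 1680 kg/m³ × 9.8 m/s² × 320 m = 5.268×10^6 Pa = 5.268 MPa
alluvium: 2090 kg/m³ × 9.8 m/s² × 250 m = 5.120×10^6 Pa = 5.120 MPa
gneiss: 2810 kg/m³ × 9.8 m/s² × 7930 m = 2.184×10^8 Pa = 218.4 MPa
gabbro: 2870 kg/m³ × 9.8 m/s² × 12250 m = 3.445×10^8 Pa = 344.5 MPa
Total = 5.268 + 5.120 + 218.4 + 344.5 = 573.31 MPa

573 MPa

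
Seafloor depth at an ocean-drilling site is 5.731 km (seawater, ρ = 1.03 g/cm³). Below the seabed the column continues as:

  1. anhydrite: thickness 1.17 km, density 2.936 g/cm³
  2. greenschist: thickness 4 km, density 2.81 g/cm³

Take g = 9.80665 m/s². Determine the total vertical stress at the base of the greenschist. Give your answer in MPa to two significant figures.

seawater: 1030 kg/m³ × 9.80665 m/s² × 5731 m = 5.789×10^7 Pa = 57.89 MPa
anhydrite: 2936 kg/m³ × 9.80665 m/s² × 1170 m = 3.369×10^7 Pa = 33.69 MPa
greenschist: 2810 kg/m³ × 9.80665 m/s² × 4000 m = 1.102×10^8 Pa = 110.2 MPa
Total = 57.89 + 33.69 + 110.2 = 201.80 MPa

200 MPa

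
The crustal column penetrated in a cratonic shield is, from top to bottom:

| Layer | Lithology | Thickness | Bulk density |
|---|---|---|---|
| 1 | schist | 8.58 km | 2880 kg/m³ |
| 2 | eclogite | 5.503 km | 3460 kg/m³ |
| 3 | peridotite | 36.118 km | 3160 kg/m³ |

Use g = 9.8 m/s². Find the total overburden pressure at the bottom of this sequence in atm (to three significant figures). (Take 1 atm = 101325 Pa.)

schist: 2880 kg/m³ × 9.8 m/s² × 8580 m = 2.422×10^8 Pa = 2390 atm
eclogite: 3460 kg/m³ × 9.8 m/s² × 5503 m = 1.866×10^8 Pa = 1842 atm
peridotite: 3160 kg/m³ × 9.8 m/s² × 36118 m = 1.119×10^9 Pa = 11039 atm
Total = 2390 + 1842 + 11039 = 15270 atm

15300 atm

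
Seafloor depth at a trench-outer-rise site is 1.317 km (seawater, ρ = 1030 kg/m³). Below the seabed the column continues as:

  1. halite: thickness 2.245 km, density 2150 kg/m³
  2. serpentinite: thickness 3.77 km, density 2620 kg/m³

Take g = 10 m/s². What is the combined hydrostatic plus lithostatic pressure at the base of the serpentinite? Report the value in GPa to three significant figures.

0.161 GPa

seawater: 1030 kg/m³ × 10 m/s² × 1317 m = 1.357×10^7 Pa = 0.01357 GPa
halite: 2150 kg/m³ × 10 m/s² × 2245 m = 4.827×10^7 Pa = 0.04827 GPa
serpentinite: 2620 kg/m³ × 10 m/s² × 3770 m = 9.877×10^7 Pa = 0.09877 GPa
Total = 0.01357 + 0.04827 + 0.09877 = 0.16061 GPa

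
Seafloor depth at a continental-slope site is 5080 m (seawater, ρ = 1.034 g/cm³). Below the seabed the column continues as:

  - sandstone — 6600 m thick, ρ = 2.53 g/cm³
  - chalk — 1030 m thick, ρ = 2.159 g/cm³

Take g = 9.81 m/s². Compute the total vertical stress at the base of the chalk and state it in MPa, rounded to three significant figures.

seawater: 1034 kg/m³ × 9.81 m/s² × 5080 m = 5.153×10^7 Pa = 51.53 MPa
sandstone: 2530 kg/m³ × 9.81 m/s² × 6600 m = 1.638×10^8 Pa = 163.8 MPa
chalk: 2159 kg/m³ × 9.81 m/s² × 1030 m = 2.182×10^7 Pa = 21.82 MPa
Total = 51.53 + 163.8 + 21.82 = 237.15 MPa

237 MPa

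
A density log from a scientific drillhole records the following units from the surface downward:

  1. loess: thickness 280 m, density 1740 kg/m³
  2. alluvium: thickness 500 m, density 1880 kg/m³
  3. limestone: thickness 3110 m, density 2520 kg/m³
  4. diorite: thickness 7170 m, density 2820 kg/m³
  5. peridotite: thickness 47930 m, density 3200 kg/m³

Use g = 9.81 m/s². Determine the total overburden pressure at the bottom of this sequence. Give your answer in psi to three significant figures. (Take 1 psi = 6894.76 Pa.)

loess: 1740 kg/m³ × 9.81 m/s² × 280 m = 4.779×10^6 Pa = 693.2 psi
alluvium: 1880 kg/m³ × 9.81 m/s² × 500 m = 9.221×10^6 Pa = 1337 psi
limestone: 2520 kg/m³ × 9.81 m/s² × 3110 m = 7.688×10^7 Pa = 11151 psi
diorite: 2820 kg/m³ × 9.81 m/s² × 7170 m = 1.984×10^8 Pa = 28769 psi
peridotite: 3200 kg/m³ × 9.81 m/s² × 47930 m = 1.505×10^9 Pa = 2.182×10^5 psi
Total = 693.2 + 1337 + 11151 + 28769 + 2.182×10^5 = 2.6018×10^5 psi

260000 psi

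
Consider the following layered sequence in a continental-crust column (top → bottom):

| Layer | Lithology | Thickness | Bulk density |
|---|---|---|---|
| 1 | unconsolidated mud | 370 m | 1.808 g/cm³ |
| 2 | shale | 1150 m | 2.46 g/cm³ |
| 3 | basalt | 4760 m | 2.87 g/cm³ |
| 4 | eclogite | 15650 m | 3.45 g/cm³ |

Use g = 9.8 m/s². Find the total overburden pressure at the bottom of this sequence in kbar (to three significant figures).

unconsolidated mud: 1808 kg/m³ × 9.8 m/s² × 370 m = 6.556×10^6 Pa = 0.06556 kbar
shale: 2460 kg/m³ × 9.8 m/s² × 1150 m = 2.772×10^7 Pa = 0.2772 kbar
basalt: 2870 kg/m³ × 9.8 m/s² × 4760 m = 1.339×10^8 Pa = 1.339 kbar
eclogite: 3450 kg/m³ × 9.8 m/s² × 15650 m = 5.291×10^8 Pa = 5.291 kbar
Total = 0.06556 + 0.2772 + 1.339 + 5.291 = 6.9729 kbar

6.97 kbar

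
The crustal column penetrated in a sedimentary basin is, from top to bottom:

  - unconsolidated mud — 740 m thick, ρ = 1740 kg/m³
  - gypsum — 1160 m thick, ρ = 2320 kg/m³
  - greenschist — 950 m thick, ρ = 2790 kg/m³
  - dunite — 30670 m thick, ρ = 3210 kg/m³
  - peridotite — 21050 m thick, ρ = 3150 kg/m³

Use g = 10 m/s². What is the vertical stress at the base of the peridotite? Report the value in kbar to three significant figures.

unconsolidated mud: 1740 kg/m³ × 10 m/s² × 740 m = 1.288×10^7 Pa = 0.1288 kbar
gypsum: 2320 kg/m³ × 10 m/s² × 1160 m = 2.691×10^7 Pa = 0.2691 kbar
greenschist: 2790 kg/m³ × 10 m/s² × 950 m = 2.651×10^7 Pa = 0.2651 kbar
dunite: 3210 kg/m³ × 10 m/s² × 30670 m = 9.845×10^8 Pa = 9.845 kbar
peridotite: 3150 kg/m³ × 10 m/s² × 21050 m = 6.631×10^8 Pa = 6.631 kbar
Total = 0.1288 + 0.2691 + 0.2651 + 9.845 + 6.631 = 17.139 kbar

17.1 kbar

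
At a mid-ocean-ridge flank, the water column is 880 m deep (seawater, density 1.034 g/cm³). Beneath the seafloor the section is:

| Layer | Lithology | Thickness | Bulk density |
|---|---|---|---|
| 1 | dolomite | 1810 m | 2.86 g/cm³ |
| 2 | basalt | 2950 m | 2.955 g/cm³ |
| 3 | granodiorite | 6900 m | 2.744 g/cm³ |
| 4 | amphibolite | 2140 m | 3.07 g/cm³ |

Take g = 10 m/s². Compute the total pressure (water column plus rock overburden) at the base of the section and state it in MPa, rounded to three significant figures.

seawater: 1034 kg/m³ × 10 m/s² × 880 m = 9.099×10^6 Pa = 9.099 MPa
dolomite: 2860 kg/m³ × 10 m/s² × 1810 m = 5.177×10^7 Pa = 51.77 MPa
basalt: 2955 kg/m³ × 10 m/s² × 2950 m = 8.717×10^7 Pa = 87.17 MPa
granodiorite: 2744 kg/m³ × 10 m/s² × 6900 m = 1.893×10^8 Pa = 189.3 MPa
amphibolite: 3070 kg/m³ × 10 m/s² × 2140 m = 6.570×10^7 Pa = 65.70 MPa
Total = 9.099 + 51.77 + 87.17 + 189.3 + 65.70 = 403.07 MPa

403 MPa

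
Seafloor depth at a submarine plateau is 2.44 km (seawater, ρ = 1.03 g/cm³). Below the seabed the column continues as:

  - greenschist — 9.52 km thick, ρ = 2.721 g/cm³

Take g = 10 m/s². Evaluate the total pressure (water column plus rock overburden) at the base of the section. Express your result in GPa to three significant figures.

0.284 GPa

seawater: 1030 kg/m³ × 10 m/s² × 2440 m = 2.513×10^7 Pa = 0.02513 GPa
greenschist: 2721 kg/m³ × 10 m/s² × 9520 m = 2.590×10^8 Pa = 0.2590 GPa
Total = 0.02513 + 0.2590 = 0.28417 GPa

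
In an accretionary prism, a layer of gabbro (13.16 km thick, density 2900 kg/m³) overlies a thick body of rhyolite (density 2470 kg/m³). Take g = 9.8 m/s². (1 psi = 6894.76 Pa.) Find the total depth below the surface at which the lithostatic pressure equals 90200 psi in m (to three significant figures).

23400 m

Pressure at base of upper layers: 2900×9.8×13160 = 3.740×10^8 Pa = 54245 psi
Remaining pressure to be supplied by rhyolite: 6.219×10^8 − 3.740×10^8 = 2.479×10^8 Pa
Additional depth in rhyolite = 2.479×10^8 Pa / (2470 kg/m³ × 9.8 m/s²) = 10241 m
Total depth = 13160 m + 10241 m = 23401 m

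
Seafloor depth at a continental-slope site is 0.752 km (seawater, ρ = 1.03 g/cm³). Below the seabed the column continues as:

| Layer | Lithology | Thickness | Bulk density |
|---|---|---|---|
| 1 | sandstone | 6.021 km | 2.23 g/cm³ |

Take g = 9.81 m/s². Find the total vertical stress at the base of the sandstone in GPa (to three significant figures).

0.139 GPa

seawater: 1030 kg/m³ × 9.81 m/s² × 752 m = 7.598×10^6 Pa = 7.598×10^-3 GPa
sandstone: 2230 kg/m³ × 9.81 m/s² × 6021 m = 1.317×10^8 Pa = 0.1317 GPa
Total = 7.598×10^-3 + 0.1317 = 0.13932 GPa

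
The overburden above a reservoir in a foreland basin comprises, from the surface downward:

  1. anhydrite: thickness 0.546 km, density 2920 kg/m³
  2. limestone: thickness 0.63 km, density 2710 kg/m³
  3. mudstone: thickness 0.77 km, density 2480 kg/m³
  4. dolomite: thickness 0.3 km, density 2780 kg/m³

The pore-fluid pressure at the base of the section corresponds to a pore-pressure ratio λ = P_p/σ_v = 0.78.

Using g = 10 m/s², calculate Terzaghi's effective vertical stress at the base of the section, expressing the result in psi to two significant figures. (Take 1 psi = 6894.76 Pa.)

Overburden (lithostatic) stress σ_v:
anhydrite: 2920 kg/m³ × 10 m/s² × 546 m = 1.594×10^7 Pa = 15.94 MPa
limestone: 2710 kg/m³ × 10 m/s² × 630 m = 1.707×10^7 Pa = 17.07 MPa
mudstone: 2480 kg/m³ × 10 m/s² × 770 m = 1.910×10^7 Pa = 19.10 MPa
dolomite: 2780 kg/m³ × 10 m/s² × 300 m = 8.340×10^6 Pa = 8.340 MPa
Total = 15.94 + 17.07 + 19.10 + 8.340 = 60.452 MPa
Pore pressure P_p = λ·σ_v = 0.78 × 60.45 MPa = 47.15 MPa
Effective stress σ' = σ_v − P_p = 60.45 − 47.15 = 13.299 MPa = 1928.9 psi

1900 psi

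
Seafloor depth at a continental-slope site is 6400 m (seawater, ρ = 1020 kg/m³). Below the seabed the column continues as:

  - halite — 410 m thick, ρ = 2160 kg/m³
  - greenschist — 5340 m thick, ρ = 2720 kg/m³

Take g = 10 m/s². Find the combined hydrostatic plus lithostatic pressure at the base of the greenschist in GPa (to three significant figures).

seawater: 1020 kg/m³ × 10 m/s² × 6400 m = 6.528×10^7 Pa = 0.06528 GPa
halite: 2160 kg/m³ × 10 m/s² × 410 m = 8.856×10^6 Pa = 8.856×10^-3 GPa
greenschist: 2720 kg/m³ × 10 m/s² × 5340 m = 1.452×10^8 Pa = 0.1452 GPa
Total = 0.06528 + 8.856×10^-3 + 0.1452 = 0.21938 GPa

0.219 GPa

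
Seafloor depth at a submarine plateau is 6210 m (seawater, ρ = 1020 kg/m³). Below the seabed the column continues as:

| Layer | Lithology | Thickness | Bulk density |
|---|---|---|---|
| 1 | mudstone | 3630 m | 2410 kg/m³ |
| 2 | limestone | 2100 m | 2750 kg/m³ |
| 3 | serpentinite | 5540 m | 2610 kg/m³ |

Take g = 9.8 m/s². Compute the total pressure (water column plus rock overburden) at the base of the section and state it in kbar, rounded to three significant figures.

3.46 kbar

seawater: 1020 kg/m³ × 9.8 m/s² × 6210 m = 6.208×10^7 Pa = 0.6208 kbar
mudstone: 2410 kg/m³ × 9.8 m/s² × 3630 m = 8.573×10^7 Pa = 0.8573 kbar
limestone: 2750 kg/m³ × 9.8 m/s² × 2100 m = 5.660×10^7 Pa = 0.5660 kbar
serpentinite: 2610 kg/m³ × 9.8 m/s² × 5540 m = 1.417×10^8 Pa = 1.417 kbar
Total = 0.6208 + 0.8573 + 0.5660 + 1.417 = 3.4611 kbar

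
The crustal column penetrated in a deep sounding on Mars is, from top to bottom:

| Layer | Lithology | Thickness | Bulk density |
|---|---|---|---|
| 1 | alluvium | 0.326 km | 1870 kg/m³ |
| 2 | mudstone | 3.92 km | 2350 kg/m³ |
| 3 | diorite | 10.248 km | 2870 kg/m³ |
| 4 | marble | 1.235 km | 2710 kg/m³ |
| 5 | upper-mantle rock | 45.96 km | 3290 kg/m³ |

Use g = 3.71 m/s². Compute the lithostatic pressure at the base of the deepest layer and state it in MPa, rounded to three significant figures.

alluvium: 1870 kg/m³ × 3.71 m/s² × 326 m = 2.262×10^6 Pa = 2.262 MPa
mudstone: 2350 kg/m³ × 3.71 m/s² × 3920 m = 3.418×10^7 Pa = 34.18 MPa
diorite: 2870 kg/m³ × 3.71 m/s² × 10248 m = 1.091×10^8 Pa = 109.1 MPa
marble: 2710 kg/m³ × 3.71 m/s² × 1235 m = 1.242×10^7 Pa = 12.42 MPa
upper-mantle rock: 3290 kg/m³ × 3.71 m/s² × 45960 m = 5.610×10^8 Pa = 561.0 MPa
Total = 2.262 + 34.18 + 109.1 + 12.42 + 561.0 = 718.96 MPa

719 MPa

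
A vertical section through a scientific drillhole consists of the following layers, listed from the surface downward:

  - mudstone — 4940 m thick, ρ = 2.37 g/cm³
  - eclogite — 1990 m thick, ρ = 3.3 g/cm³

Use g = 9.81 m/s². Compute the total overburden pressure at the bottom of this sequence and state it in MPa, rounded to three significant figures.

mudstone: 2370 kg/m³ × 9.81 m/s² × 4940 m = 1.149×10^8 Pa = 114.9 MPa
eclogite: 3300 kg/m³ × 9.81 m/s² × 1990 m = 6.442×10^7 Pa = 64.42 MPa
Total = 114.9 + 64.42 = 179.28 MPa

179 MPa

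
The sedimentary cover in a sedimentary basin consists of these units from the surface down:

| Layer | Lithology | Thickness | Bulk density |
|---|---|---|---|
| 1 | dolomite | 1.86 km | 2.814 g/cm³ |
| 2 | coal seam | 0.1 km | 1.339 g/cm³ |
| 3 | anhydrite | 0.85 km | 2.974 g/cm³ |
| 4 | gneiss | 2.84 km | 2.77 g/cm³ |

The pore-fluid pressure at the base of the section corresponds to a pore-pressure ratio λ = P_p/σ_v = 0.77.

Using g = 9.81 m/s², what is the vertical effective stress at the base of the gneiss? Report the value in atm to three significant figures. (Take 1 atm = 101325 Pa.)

Overburden (lithostatic) stress σ_v:
dolomite: 2814 kg/m³ × 9.81 m/s² × 1860 m = 5.135×10^7 Pa = 51.35 MPa
coal seam: 1339 kg/m³ × 9.81 m/s² × 100 m = 1.314×10^6 Pa = 1.314 MPa
anhydrite: 2974 kg/m³ × 9.81 m/s² × 850 m = 2.480×10^7 Pa = 24.80 MPa
gneiss: 2770 kg/m³ × 9.81 m/s² × 2840 m = 7.717×10^7 Pa = 77.17 MPa
Total = 51.35 + 1.314 + 24.80 + 77.17 = 154.63 MPa
Pore pressure P_p = λ·σ_v = 0.77 × 154.6 MPa = 119.1 MPa
Effective stress σ' = σ_v − P_p = 154.6 − 119.1 = 35.565 MPa = 351.00 atm

351 atm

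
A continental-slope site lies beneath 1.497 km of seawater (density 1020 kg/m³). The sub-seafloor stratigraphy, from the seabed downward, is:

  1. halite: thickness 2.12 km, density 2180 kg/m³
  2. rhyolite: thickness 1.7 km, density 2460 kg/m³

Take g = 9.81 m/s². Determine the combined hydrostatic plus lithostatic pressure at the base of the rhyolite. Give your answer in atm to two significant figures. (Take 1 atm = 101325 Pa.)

1000 atm

seawater: 1020 kg/m³ × 9.81 m/s² × 1497 m = 1.498×10^7 Pa = 147.8 atm
halite: 2180 kg/m³ × 9.81 m/s² × 2120 m = 4.534×10^7 Pa = 447.5 atm
rhyolite: 2460 kg/m³ × 9.81 m/s² × 1700 m = 4.103×10^7 Pa = 404.9 atm
Total = 147.8 + 447.5 + 404.9 = 1000.2 atm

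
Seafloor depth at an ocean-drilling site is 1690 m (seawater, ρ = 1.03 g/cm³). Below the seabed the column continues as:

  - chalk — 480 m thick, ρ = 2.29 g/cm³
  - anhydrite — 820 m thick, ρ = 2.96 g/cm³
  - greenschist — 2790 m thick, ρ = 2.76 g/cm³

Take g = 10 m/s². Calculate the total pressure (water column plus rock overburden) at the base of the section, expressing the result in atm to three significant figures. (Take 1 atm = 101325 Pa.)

1280 atm

seawater: 1030 kg/m³ × 10 m/s² × 1690 m = 1.741×10^7 Pa = 171.8 atm
chalk: 2290 kg/m³ × 10 m/s² × 480 m = 1.099×10^7 Pa = 108.5 atm
anhydrite: 2960 kg/m³ × 10 m/s² × 820 m = 2.427×10^7 Pa = 239.5 atm
greenschist: 2760 kg/m³ × 10 m/s² × 2790 m = 7.700×10^7 Pa = 760.0 atm
Total = 171.8 + 108.5 + 239.5 + 760.0 = 1279.8 atm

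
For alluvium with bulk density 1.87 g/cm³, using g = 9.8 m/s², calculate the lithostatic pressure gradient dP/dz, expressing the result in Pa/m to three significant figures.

18300 Pa/m

dP/dz = ρg = 1870 kg/m³ × 9.8 m/s² = 18326 Pa/m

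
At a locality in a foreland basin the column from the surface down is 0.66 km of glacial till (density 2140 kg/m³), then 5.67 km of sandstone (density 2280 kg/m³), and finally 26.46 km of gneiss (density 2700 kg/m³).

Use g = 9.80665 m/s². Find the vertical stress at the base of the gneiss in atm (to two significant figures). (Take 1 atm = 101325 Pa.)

glacial till: 2140 kg/m³ × 9.80665 m/s² × 660 m = 1.385×10^7 Pa = 136.7 atm
sandstone: 2280 kg/m³ × 9.80665 m/s² × 5670 m = 1.268×10^8 Pa = 1251 atm
gneiss: 2700 kg/m³ × 9.80665 m/s² × 26460 m = 7.006×10^8 Pa = 6914 atm
Total = 136.7 + 1251 + 6914 = 8302.3 atm

8300 atm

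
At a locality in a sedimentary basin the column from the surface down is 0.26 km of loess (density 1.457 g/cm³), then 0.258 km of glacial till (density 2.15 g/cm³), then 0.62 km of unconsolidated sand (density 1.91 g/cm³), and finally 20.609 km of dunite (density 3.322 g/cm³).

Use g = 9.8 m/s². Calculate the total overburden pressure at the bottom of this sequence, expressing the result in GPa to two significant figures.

loess: 1457 kg/m³ × 9.8 m/s² × 260 m = 3.712×10^6 Pa = 3.712×10^-3 GPa
glacial till: 2150 kg/m³ × 9.8 m/s² × 258 m = 5.436×10^6 Pa = 5.436×10^-3 GPa
unconsolidated sand: 1910 kg/m³ × 9.8 m/s² × 620 m = 1.161×10^7 Pa = 0.01161 GPa
dunite: 3322 kg/m³ × 9.8 m/s² × 20609 m = 6.709×10^8 Pa = 0.6709 GPa
Total = 3.712×10^-3 + 5.436×10^-3 + 0.01161 + 0.6709 = 0.69169 GPa

0.69 GPa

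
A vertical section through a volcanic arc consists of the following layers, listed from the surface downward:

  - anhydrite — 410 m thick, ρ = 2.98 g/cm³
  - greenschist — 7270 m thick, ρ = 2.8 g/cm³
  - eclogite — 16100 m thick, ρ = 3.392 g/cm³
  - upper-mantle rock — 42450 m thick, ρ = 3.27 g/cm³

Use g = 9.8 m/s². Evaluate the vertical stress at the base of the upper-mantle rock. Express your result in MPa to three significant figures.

anhydrite: 2980 kg/m³ × 9.8 m/s² × 410 m = 1.197×10^7 Pa = 11.97 MPa
greenschist: 2800 kg/m³ × 9.8 m/s² × 7270 m = 1.995×10^8 Pa = 199.5 MPa
eclogite: 3392 kg/m³ × 9.8 m/s² × 16100 m = 5.352×10^8 Pa = 535.2 MPa
upper-mantle rock: 3270 kg/m³ × 9.8 m/s² × 42450 m = 1.360×10^9 Pa = 1360 MPa
Total = 11.97 + 199.5 + 535.2 + 1360 = 2107.0 MPa

2110 MPa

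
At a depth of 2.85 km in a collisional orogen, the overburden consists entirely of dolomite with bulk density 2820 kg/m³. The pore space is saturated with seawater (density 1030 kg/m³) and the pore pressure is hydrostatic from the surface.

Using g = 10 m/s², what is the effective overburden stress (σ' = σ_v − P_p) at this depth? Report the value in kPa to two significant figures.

Overburden (lithostatic) stress σ_v:
dolomite: 2820 kg/m³ × 10 m/s² × 2850 m = 8.037×10^7 Pa = 80.37 MPa
Pore pressure P_p = 1030 kg/m³ × 10 m/s² × 2850 m = 2.936×10^7 Pa = 29.36 MPa
Effective stress σ' = σ_v − P_p = 80.37 − 29.36 = 51.015 MPa = 51015 kPa

51000 kPa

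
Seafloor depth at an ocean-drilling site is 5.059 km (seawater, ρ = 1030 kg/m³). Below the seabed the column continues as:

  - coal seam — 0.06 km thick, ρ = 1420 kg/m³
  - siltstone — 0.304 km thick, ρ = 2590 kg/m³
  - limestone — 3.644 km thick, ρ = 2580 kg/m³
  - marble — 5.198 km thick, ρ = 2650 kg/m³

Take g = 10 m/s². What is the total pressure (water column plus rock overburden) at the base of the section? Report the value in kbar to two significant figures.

2.9 kbar

seawater: 1030 kg/m³ × 10 m/s² × 5059 m = 5.211×10^7 Pa = 0.5211 kbar
coal seam: 1420 kg/m³ × 10 m/s² × 60 m = 8.520×10^5 Pa = 8.520×10^-3 kbar
siltstone: 2590 kg/m³ × 10 m/s² × 304 m = 7.874×10^6 Pa = 0.07874 kbar
limestone: 2580 kg/m³ × 10 m/s² × 3644 m = 9.402×10^7 Pa = 0.9402 kbar
marble: 2650 kg/m³ × 10 m/s² × 5198 m = 1.377×10^8 Pa = 1.377 kbar
Total = 0.5211 + 8.520×10^-3 + 0.07874 + 0.9402 + 1.377 = 2.9260 kbar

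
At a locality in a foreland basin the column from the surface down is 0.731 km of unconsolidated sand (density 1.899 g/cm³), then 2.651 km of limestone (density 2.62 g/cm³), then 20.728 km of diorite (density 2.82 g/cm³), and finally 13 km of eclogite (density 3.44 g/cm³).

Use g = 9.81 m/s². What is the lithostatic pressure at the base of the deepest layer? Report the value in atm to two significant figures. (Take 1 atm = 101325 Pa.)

11000 atm

unconsolidated sand: 1899 kg/m³ × 9.81 m/s² × 731 m = 1.362×10^7 Pa = 134.4 atm
limestone: 2620 kg/m³ × 9.81 m/s² × 2651 m = 6.814×10^7 Pa = 672.5 atm
diorite: 2820 kg/m³ × 9.81 m/s² × 20728 m = 5.734×10^8 Pa = 5659 atm
eclogite: 3440 kg/m³ × 9.81 m/s² × 13000 m = 4.387×10^8 Pa = 4330 atm
Total = 134.4 + 672.5 + 5659 + 4330 = 10796 atm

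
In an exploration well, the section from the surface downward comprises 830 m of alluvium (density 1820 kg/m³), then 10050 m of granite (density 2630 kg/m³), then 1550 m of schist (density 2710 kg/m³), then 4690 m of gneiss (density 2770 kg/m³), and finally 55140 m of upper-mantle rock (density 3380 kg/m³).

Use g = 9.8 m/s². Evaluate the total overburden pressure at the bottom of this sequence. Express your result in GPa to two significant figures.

2.3 GPa

alluvium: 1820 kg/m³ × 9.8 m/s² × 830 m = 1.480×10^7 Pa = 0.01480 GPa
granite: 2630 kg/m³ × 9.8 m/s² × 10050 m = 2.590×10^8 Pa = 0.2590 GPa
schist: 2710 kg/m³ × 9.8 m/s² × 1550 m = 4.116×10^7 Pa = 0.04116 GPa
gneiss: 2770 kg/m³ × 9.8 m/s² × 4690 m = 1.273×10^8 Pa = 0.1273 GPa
upper-mantle rock: 3380 kg/m³ × 9.8 m/s² × 55140 m = 1.826×10^9 Pa = 1.826 GPa
Total = 0.01480 + 0.2590 + 0.04116 + 0.1273 + 1.826 = 2.2688 GPa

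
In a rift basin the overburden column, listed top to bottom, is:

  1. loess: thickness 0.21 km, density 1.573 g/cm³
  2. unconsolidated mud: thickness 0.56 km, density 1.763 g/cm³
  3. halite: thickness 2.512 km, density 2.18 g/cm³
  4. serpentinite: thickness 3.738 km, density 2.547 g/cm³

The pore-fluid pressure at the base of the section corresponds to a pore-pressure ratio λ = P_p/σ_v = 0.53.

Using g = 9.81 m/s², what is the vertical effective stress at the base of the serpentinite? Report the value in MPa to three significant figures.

75.2 MPa

Overburden (lithostatic) stress σ_v:
loess: 1573 kg/m³ × 9.81 m/s² × 210 m = 3.241×10^6 Pa = 3.241 MPa
unconsolidated mud: 1763 kg/m³ × 9.81 m/s² × 560 m = 9.685×10^6 Pa = 9.685 MPa
halite: 2180 kg/m³ × 9.81 m/s² × 2512 m = 5.372×10^7 Pa = 53.72 MPa
serpentinite: 2547 kg/m³ × 9.81 m/s² × 3738 m = 9.340×10^7 Pa = 93.40 MPa
Total = 3.241 + 9.685 + 53.72 + 93.40 = 160.04 MPa
Pore pressure P_p = λ·σ_v = 0.53 × 160.0 MPa = 84.82 MPa
Effective stress σ' = σ_v − P_p = 160.0 − 84.82 = 75.221 MPa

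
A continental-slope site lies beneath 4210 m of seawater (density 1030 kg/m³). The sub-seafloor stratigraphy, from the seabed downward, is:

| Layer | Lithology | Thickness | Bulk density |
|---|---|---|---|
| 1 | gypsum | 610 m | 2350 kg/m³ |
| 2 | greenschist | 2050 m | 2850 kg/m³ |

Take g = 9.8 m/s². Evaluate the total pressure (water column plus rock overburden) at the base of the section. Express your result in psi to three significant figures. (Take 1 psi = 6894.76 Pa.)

seawater: 1030 kg/m³ × 9.8 m/s² × 4210 m = 4.250×10^7 Pa = 6163 psi
gypsum: 2350 kg/m³ × 9.8 m/s² × 610 m = 1.405×10^7 Pa = 2038 psi
greenschist: 2850 kg/m³ × 9.8 m/s² × 2050 m = 5.726×10^7 Pa = 8304 psi
Total = 6163 + 2038 + 8304 = 16505 psi

16500 psi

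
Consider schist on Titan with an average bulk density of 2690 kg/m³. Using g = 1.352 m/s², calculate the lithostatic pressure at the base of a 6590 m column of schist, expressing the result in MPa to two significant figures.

schist: 2690 kg/m³ × 1.352 m/s² × 6590 m = 2.397×10^7 Pa = 23.97 MPa

24 MPa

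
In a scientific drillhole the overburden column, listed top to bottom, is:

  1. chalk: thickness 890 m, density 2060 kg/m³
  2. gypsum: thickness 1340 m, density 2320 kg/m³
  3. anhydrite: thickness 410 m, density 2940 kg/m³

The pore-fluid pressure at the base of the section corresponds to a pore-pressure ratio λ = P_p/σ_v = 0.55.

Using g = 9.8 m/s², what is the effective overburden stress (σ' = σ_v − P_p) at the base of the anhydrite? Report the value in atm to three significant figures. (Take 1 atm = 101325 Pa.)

268 atm

Overburden (lithostatic) stress σ_v:
chalk: 2060 kg/m³ × 9.8 m/s² × 890 m = 1.797×10^7 Pa = 17.97 MPa
gypsum: 2320 kg/m³ × 9.8 m/s² × 1340 m = 3.047×10^7 Pa = 30.47 MPa
anhydrite: 2940 kg/m³ × 9.8 m/s² × 410 m = 1.181×10^7 Pa = 11.81 MPa
Total = 17.97 + 30.47 + 11.81 = 60.246 MPa
Pore pressure P_p = λ·σ_v = 0.55 × 60.25 MPa = 33.14 MPa
Effective stress σ' = σ_v − P_p = 60.25 − 33.14 = 27.111 MPa = 267.56 atm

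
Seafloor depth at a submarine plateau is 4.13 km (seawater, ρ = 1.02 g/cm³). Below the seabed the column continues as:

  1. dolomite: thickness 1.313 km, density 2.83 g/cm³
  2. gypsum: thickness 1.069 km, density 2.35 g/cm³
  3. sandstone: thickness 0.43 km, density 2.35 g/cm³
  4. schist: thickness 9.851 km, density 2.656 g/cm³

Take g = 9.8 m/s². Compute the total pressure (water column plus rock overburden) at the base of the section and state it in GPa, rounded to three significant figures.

seawater: 1020 kg/m³ × 9.8 m/s² × 4130 m = 4.128×10^7 Pa = 0.04128 GPa
dolomite: 2830 kg/m³ × 9.8 m/s² × 1313 m = 3.641×10^7 Pa = 0.03641 GPa
gypsum: 2350 kg/m³ × 9.8 m/s² × 1069 m = 2.462×10^7 Pa = 0.02462 GPa
sandstone: 2350 kg/m³ × 9.8 m/s² × 430 m = 9.903×10^6 Pa = 9.903×10^-3 GPa
schist: 2656 kg/m³ × 9.8 m/s² × 9851 m = 2.564×10^8 Pa = 0.2564 GPa
Total = 0.04128 + 0.03641 + 0.02462 + 9.903×10^-3 + 0.2564 = 0.36863 GPa

0.369 GPa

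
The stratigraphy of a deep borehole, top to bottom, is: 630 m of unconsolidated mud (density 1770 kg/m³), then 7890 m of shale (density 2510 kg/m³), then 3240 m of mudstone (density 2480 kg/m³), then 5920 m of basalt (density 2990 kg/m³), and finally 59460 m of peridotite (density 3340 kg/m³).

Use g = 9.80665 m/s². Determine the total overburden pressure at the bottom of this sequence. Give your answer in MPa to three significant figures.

2410 MPa

unconsolidated mud: 1770 kg/m³ × 9.80665 m/s² × 630 m = 1.094×10^7 Pa = 10.94 MPa
shale: 2510 kg/m³ × 9.80665 m/s² × 7890 m = 1.942×10^8 Pa = 194.2 MPa
mudstone: 2480 kg/m³ × 9.80665 m/s² × 3240 m = 7.880×10^7 Pa = 78.80 MPa
basalt: 2990 kg/m³ × 9.80665 m/s² × 5920 m = 1.736×10^8 Pa = 173.6 MPa
peridotite: 3340 kg/m³ × 9.80665 m/s² × 59460 m = 1.948×10^9 Pa = 1948 MPa
Total = 10.94 + 194.2 + 78.80 + 173.6 + 1948 = 2405.1 MPa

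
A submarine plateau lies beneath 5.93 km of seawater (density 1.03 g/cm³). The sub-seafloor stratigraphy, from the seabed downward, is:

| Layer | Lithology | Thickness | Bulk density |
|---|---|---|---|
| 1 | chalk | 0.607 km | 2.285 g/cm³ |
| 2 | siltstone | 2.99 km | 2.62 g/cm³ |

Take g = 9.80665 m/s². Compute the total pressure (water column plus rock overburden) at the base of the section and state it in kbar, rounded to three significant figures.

seawater: 1030 kg/m³ × 9.80665 m/s² × 5930 m = 5.990×10^7 Pa = 0.5990 kbar
chalk: 2285 kg/m³ × 9.80665 m/s² × 607 m = 1.360×10^7 Pa = 0.1360 kbar
siltstone: 2620 kg/m³ × 9.80665 m/s² × 2990 m = 7.682×10^7 Pa = 0.7682 kbar
Total = 0.5990 + 0.1360 + 0.7682 = 1.5032 kbar

1.50 kbar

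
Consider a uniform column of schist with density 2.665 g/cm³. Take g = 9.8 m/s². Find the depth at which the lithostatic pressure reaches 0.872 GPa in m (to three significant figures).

h = P/(ρg) = 0.872 GPa / (2665 kg/m³ × 9.8 m/s²) = 8.720×10^8 Pa / 26117 Pa/m = 33388 m

33400 m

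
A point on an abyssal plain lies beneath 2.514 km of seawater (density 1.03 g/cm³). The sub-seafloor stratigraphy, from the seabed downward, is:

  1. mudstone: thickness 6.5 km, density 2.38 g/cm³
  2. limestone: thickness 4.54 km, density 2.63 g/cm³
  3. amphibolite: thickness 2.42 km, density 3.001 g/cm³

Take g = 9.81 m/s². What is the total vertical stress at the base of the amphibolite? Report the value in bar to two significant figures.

3700 bar

seawater: 1030 kg/m³ × 9.81 m/s² × 2514 m = 2.540×10^7 Pa = 254.0 bar
mudstone: 2380 kg/m³ × 9.81 m/s² × 6500 m = 1.518×10^8 Pa = 1518 bar
limestone: 2630 kg/m³ × 9.81 m/s² × 4540 m = 1.171×10^8 Pa = 1171 bar
amphibolite: 3001 kg/m³ × 9.81 m/s² × 2420 m = 7.124×10^7 Pa = 712.4 bar
Total = 254.0 + 1518 + 1171 + 712.4 = 3655.4 bar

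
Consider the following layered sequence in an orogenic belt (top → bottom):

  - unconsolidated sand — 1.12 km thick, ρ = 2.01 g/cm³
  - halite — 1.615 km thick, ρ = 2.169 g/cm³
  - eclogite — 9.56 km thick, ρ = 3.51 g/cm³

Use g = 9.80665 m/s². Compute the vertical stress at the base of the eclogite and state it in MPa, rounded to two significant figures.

unconsolidated sand: 2010 kg/m³ × 9.80665 m/s² × 1120 m = 2.208×10^7 Pa = 22.08 MPa
halite: 2169 kg/m³ × 9.80665 m/s² × 1615 m = 3.435×10^7 Pa = 34.35 MPa
eclogite: 3510 kg/m³ × 9.80665 m/s² × 9560 m = 3.291×10^8 Pa = 329.1 MPa
Total = 22.08 + 34.35 + 329.1 = 385.50 MPa

390 MPa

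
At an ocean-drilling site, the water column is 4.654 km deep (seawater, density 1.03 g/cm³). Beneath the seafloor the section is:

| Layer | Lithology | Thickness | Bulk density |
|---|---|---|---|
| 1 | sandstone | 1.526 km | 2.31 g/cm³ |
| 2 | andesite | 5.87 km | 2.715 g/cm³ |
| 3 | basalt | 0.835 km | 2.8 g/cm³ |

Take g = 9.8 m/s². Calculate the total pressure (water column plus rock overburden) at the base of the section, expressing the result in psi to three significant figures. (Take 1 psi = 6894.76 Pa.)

37800 psi

seawater: 1030 kg/m³ × 9.8 m/s² × 4654 m = 4.698×10^7 Pa = 6814 psi
sandstone: 2310 kg/m³ × 9.8 m/s² × 1526 m = 3.455×10^7 Pa = 5010 psi
andesite: 2715 kg/m³ × 9.8 m/s² × 5870 m = 1.562×10^8 Pa = 22652 psi
basalt: 2800 kg/m³ × 9.8 m/s² × 835 m = 2.291×10^7 Pa = 3323 psi
Total = 6814 + 5010 + 22652 + 3323 = 37800 psi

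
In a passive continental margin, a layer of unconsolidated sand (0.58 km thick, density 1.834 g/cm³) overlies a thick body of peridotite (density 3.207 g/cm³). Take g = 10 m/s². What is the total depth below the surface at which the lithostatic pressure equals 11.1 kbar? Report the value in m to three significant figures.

Pressure at base of upper layers: 1834×10×580 = 1.064×10^7 Pa = 0.1064 kbar
Remaining pressure to be supplied by peridotite: 1.110×10^9 − 1.064×10^7 = 1.099×10^9 Pa
Additional depth in peridotite = 1.099×10^9 Pa / (3207 kg/m³ × 10 m/s²) = 34280 m
Total depth = 580 m + 34280 m = 34860 m

34900 m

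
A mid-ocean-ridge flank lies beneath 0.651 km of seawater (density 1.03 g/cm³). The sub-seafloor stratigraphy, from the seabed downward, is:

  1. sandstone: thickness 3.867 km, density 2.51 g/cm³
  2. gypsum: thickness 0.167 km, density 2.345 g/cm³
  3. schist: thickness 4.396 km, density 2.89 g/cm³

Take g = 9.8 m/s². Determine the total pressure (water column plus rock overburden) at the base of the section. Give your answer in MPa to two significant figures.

230 MPa

seawater: 1030 kg/m³ × 9.8 m/s² × 651 m = 6.571×10^6 Pa = 6.571 MPa
sandstone: 2510 kg/m³ × 9.8 m/s² × 3867 m = 9.512×10^7 Pa = 95.12 MPa
gypsum: 2345 kg/m³ × 9.8 m/s² × 167 m = 3.838×10^6 Pa = 3.838 MPa
schist: 2890 kg/m³ × 9.8 m/s² × 4396 m = 1.245×10^8 Pa = 124.5 MPa
Total = 6.571 + 95.12 + 3.838 + 124.5 = 230.03 MPa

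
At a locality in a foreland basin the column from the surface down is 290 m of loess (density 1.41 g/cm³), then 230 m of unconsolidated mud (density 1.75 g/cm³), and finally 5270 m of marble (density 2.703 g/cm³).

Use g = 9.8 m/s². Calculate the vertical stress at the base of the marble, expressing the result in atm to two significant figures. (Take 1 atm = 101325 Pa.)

1500 atm

loess: 1410 kg/m³ × 9.8 m/s² × 290 m = 4.007×10^6 Pa = 39.55 atm
unconsolidated mud: 1750 kg/m³ × 9.8 m/s² × 230 m = 3.945×10^6 Pa = 38.93 atm
marble: 2703 kg/m³ × 9.8 m/s² × 5270 m = 1.396×10^8 Pa = 1378 atm
Total = 39.55 + 38.93 + 1378 = 1456.2 atm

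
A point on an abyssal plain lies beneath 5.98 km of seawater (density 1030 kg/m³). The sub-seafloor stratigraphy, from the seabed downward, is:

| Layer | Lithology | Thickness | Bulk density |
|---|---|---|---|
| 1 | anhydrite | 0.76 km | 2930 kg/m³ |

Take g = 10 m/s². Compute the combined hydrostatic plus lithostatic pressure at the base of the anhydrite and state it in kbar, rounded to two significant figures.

0.84 kbar

seawater: 1030 kg/m³ × 10 m/s² × 5980 m = 6.159×10^7 Pa = 0.6159 kbar
anhydrite: 2930 kg/m³ × 10 m/s² × 760 m = 2.227×10^7 Pa = 0.2227 kbar
Total = 0.6159 + 0.2227 = 0.83862 kbar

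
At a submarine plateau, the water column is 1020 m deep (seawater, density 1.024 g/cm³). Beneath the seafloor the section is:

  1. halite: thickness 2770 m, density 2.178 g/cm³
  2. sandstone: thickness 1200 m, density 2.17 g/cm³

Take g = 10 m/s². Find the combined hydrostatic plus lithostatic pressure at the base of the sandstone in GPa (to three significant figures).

seawater: 1024 kg/m³ × 10 m/s² × 1020 m = 1.044×10^7 Pa = 0.01044 GPa
halite: 2178 kg/m³ × 10 m/s² × 2770 m = 6.033×10^7 Pa = 0.06033 GPa
sandstone: 2170 kg/m³ × 10 m/s² × 1200 m = 2.604×10^7 Pa = 0.02604 GPa
Total = 0.01044 + 0.06033 + 0.02604 = 0.096815 GPa

0.0968 GPa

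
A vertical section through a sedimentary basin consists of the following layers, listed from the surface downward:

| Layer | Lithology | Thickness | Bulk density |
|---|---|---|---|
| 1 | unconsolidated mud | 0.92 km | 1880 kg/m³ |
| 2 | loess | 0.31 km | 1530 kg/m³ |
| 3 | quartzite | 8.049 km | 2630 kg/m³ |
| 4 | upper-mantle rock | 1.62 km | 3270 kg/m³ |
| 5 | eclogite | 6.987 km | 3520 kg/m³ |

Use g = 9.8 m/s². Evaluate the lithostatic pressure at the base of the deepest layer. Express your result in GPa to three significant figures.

0.522 GPa

unconsolidated mud: 1880 kg/m³ × 9.8 m/s² × 920 m = 1.695×10^7 Pa = 0.01695 GPa
loess: 1530 kg/m³ × 9.8 m/s² × 310 m = 4.648×10^6 Pa = 4.648×10^-3 GPa
quartzite: 2630 kg/m³ × 9.8 m/s² × 8049 m = 2.075×10^8 Pa = 0.2075 GPa
upper-mantle rock: 3270 kg/m³ × 9.8 m/s² × 1620 m = 5.191×10^7 Pa = 0.05191 GPa
eclogite: 3520 kg/m³ × 9.8 m/s² × 6987 m = 2.410×10^8 Pa = 0.2410 GPa
Total = 0.01695 + 4.648×10^-3 + 0.2075 + 0.05191 + 0.2410 = 0.52199 GPa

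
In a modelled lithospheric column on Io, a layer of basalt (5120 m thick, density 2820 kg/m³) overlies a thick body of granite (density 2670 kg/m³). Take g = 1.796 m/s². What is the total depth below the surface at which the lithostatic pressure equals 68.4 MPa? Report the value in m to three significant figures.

14000 m

Pressure at base of upper layers: 2820×1.796×5120 = 2.593×10^7 Pa = 25.93 MPa
Remaining pressure to be supplied by granite: 6.840×10^7 − 2.593×10^7 = 4.247×10^7 Pa
Additional depth in granite = 4.247×10^7 Pa / (2670 kg/m³ × 1.796 m/s²) = 8856.3 m
Total depth = 5120 m + 8856.3 m = 13976 m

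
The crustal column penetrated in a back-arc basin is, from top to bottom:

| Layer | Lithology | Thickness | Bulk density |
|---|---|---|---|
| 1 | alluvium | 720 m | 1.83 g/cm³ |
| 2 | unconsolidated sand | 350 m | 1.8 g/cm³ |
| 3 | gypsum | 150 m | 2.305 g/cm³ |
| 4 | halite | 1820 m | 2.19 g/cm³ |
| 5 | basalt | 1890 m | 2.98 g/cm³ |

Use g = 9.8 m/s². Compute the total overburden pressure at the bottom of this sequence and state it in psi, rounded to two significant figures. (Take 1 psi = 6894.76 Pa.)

17000 psi

alluvium: 1830 kg/m³ × 9.8 m/s² × 720 m = 1.291×10^7 Pa = 1873 psi
unconsolidated sand: 1800 kg/m³ × 9.8 m/s² × 350 m = 6.174×10^6 Pa = 895.5 psi
gypsum: 2305 kg/m³ × 9.8 m/s² × 150 m = 3.388×10^6 Pa = 491.4 psi
halite: 2190 kg/m³ × 9.8 m/s² × 1820 m = 3.906×10^7 Pa = 5665 psi
basalt: 2980 kg/m³ × 9.8 m/s² × 1890 m = 5.520×10^7 Pa = 8005 psi
Total = 1873 + 895.5 + 491.4 + 5665 + 8005 = 16930 psi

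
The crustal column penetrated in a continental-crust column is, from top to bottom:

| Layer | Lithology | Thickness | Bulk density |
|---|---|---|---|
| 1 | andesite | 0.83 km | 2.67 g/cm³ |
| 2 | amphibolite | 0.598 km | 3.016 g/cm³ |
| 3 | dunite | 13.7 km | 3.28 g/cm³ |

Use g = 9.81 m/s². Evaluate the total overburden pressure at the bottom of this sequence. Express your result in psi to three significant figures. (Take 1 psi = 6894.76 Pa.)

andesite: 2670 kg/m³ × 9.81 m/s² × 830 m = 2.174×10^7 Pa = 3153 psi
amphibolite: 3016 kg/m³ × 9.81 m/s² × 598 m = 1.769×10^7 Pa = 2566 psi
dunite: 3280 kg/m³ × 9.81 m/s² × 13700 m = 4.408×10^8 Pa = 63936 psi
Total = 3153 + 2566 + 63936 = 69655 psi

69700 psi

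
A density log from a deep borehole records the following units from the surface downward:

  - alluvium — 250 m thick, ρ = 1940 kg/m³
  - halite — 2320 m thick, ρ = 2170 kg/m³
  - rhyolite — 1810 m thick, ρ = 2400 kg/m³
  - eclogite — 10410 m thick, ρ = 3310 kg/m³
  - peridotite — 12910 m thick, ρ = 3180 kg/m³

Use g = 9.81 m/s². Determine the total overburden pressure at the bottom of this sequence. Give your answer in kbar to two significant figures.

8.4 kbar

alluvium: 1940 kg/m³ × 9.81 m/s² × 250 m = 4.758×10^6 Pa = 0.04758 kbar
halite: 2170 kg/m³ × 9.81 m/s² × 2320 m = 4.939×10^7 Pa = 0.4939 kbar
rhyolite: 2400 kg/m³ × 9.81 m/s² × 1810 m = 4.261×10^7 Pa = 0.4261 kbar
eclogite: 3310 kg/m³ × 9.81 m/s² × 10410 m = 3.380×10^8 Pa = 3.380 kbar
peridotite: 3180 kg/m³ × 9.81 m/s² × 12910 m = 4.027×10^8 Pa = 4.027 kbar
Total = 0.04758 + 0.4939 + 0.4261 + 3.380 + 4.027 = 8.3752 kbar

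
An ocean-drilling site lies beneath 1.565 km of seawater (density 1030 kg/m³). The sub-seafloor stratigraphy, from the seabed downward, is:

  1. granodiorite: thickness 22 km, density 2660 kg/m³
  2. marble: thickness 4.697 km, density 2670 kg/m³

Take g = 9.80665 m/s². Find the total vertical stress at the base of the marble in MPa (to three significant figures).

713 MPa

seawater: 1030 kg/m³ × 9.80665 m/s² × 1565 m = 1.581×10^7 Pa = 15.81 MPa
granodiorite: 2660 kg/m³ × 9.80665 m/s² × 22000 m = 5.739×10^8 Pa = 573.9 MPa
marble: 2670 kg/m³ × 9.80665 m/s² × 4697 m = 1.230×10^8 Pa = 123.0 MPa
Total = 15.81 + 573.9 + 123.0 = 712.68 MPa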